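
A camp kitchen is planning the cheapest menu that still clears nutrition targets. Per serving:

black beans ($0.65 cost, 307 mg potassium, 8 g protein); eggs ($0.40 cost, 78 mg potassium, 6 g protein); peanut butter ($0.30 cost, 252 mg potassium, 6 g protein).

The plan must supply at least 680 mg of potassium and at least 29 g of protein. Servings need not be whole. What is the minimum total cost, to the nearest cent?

With two linear requirements the optimum uses one or two foods; enumerate the corners.
black beans only: max(680/307, 29/8) = 3.625 servings → $2.36.
eggs only: max(680/78, 29/6) = 8.718 servings → $3.49.
peanut butter only: max(680/252, 29/6) = 4.833 servings → $1.45.
black beans + eggs with both tight: 1.493 servings and 2.843 servings → $2.11.
black beans + peanut butter: intersection lies outside the first quadrant.
eggs + peanut butter with both tight: 3.092 servings and 1.741 servings → $1.76.
So the least-cost plan costs $1.45.

$1.45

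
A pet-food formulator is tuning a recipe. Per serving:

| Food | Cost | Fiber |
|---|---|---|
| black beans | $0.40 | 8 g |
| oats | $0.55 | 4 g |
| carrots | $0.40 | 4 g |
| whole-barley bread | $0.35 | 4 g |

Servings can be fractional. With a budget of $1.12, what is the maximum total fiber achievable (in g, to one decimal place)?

22.4 g

Fiber per dollar: black beans 20, whole-barley bread 11.43, carrots 10, oats 7.273.
With no serving limits, spend the whole cost allowance on black beans: $1.12 / $0.40 × 8 g = 22.4 g.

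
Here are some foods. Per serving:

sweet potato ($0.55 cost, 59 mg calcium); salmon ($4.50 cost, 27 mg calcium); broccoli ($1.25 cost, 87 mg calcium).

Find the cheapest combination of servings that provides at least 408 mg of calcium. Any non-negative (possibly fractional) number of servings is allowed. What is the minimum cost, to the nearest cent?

Cost per mg of calcium: sweet potato $0.0093, broccoli $0.0144, salmon $0.1667.
With no serving limits, use only sweet potato: 408 mg / 59 mg = 6.915 servings × $0.55 = $3.80.

$3.80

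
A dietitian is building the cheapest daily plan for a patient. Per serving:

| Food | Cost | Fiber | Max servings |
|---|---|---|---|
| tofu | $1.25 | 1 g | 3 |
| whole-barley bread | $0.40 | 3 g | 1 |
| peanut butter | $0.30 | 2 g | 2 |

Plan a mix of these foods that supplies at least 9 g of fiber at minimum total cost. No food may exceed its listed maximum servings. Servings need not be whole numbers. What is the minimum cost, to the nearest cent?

$3.50

Cost per g of fiber: whole-barley bread $0.1333, peanut butter $0.1500, tofu $1.2500.
Take 1 serving of whole-barley bread: +3.0 g fiber for $0.40 (total $0.40, still need 6.0 g).
Take 2 servings of peanut butter: +4.0 g fiber for $0.60 (total $1.00, still need 2.0 g).
Take 2 servings of tofu: +2.0 g fiber for $2.50 (total $3.50, still need 0.0 g).
Greedy by cheapest-per-g is optimal for a single linear constraint, so the minimum cost is $3.50.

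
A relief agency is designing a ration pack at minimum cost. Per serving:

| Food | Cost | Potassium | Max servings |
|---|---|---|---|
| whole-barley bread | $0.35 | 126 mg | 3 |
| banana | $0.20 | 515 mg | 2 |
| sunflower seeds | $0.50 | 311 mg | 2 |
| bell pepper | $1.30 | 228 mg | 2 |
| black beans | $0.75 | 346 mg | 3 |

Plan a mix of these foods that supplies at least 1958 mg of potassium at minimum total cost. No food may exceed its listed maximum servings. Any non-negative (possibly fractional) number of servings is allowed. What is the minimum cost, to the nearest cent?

Cost per mg of potassium: banana $0.0004, sunflower seeds $0.0016, black beans $0.0022, whole-barley bread $0.0028, bell pepper $0.0057.
Take 2 servings of banana: +1030.0 mg potassium for $0.40 (total $0.40, still need 928.0 mg).
Take 2 servings of sunflower seeds: +622.0 mg potassium for $1.00 (total $1.40, still need 306.0 mg).
Take 0.8844 servings of black beans: +306.0 mg potassium for $0.66 (total $2.06, still need 0.0 mg).
Filling from the cheapest source first is optimal under one linear minimum: $2.06.

$2.06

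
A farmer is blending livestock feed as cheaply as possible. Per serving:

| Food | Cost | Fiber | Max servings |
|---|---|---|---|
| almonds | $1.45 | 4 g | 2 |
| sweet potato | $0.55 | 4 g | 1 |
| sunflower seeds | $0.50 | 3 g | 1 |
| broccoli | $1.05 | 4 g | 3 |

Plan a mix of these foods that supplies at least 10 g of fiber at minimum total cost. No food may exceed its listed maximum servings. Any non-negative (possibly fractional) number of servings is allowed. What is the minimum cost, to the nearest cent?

Cost per g of fiber: sweet potato $0.1375, sunflower seeds $0.1667, broccoli $0.2625, almonds $0.3625.
Take 1 serving of sweet potato: +4.0 g fiber for $0.55 (total $0.55, still need 6.0 g).
Take 1 serving of sunflower seeds: +3.0 g fiber for $0.50 (total $1.05, still need 3.0 g).
Take 0.75 servings of broccoli: +3.0 g fiber for $0.79 (total $1.84, still need 0.0 g).
Filling from the cheapest source first is optimal under one linear minimum: $1.84.

$1.84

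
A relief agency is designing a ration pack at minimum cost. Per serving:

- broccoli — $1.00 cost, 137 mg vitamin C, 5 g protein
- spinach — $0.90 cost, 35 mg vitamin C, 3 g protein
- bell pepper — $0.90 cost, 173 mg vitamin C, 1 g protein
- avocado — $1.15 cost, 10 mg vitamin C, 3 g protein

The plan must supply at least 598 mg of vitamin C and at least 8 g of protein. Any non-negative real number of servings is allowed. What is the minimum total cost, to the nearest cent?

Check every corner: each single food scaled to meet both minima, and each pair solved so both constraints bind.
broccoli only: max(598/137, 8/5) = 4.365 servings → $4.36.
spinach only: max(598/35, 8/3) = 17.09 servings → $15.38.
bell pepper only: max(598/173, 8/1) = 8 servings → $7.20.
avocado only: max(598/10, 8/3) = 59.8 servings → $68.77.
broccoli + spinach: intersection lies outside the first quadrant.
broccoli + bell pepper with both tight: 1.08 servings and 2.602 servings → $3.42.
broccoli + avocado: intersection lies outside the first quadrant.
spinach + bell pepper with both tight: 1.624 servings and 3.128 servings → $4.28.
spinach + avocado: the both-tight solution has a negative serving — not a feasible corner.
bell pepper + avocado with both tight: 3.367 servings and 1.544 servings → $4.81.
Cheapest feasible corner: $3.42.

$3.42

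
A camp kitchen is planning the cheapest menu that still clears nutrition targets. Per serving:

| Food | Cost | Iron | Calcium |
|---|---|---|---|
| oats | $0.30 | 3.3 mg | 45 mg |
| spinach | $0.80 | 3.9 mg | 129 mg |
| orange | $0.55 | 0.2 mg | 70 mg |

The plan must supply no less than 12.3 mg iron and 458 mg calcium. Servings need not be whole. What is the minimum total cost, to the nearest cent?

$2.84

At the optimum either one food covers both requirements or two foods hit both targets exactly; no other combination can be cheaper.
oats only: max(12.3/3.3, 458/45) = 10.18 servings → $3.05.
spinach only: max(12.3/3.9, 458/129) = 3.55 servings → $2.84.
orange only: max(12.3/0.2, 458/70) = 61.5 servings → $33.83.
oats + spinach: intersection lies outside the first quadrant.
oats + orange with both tight: 3.466 servings and 4.315 servings → $3.41.
spinach + orange with both tight: 3.112 servings and 0.807 servings → $2.93.
The minimum over all feasible corners is $2.84.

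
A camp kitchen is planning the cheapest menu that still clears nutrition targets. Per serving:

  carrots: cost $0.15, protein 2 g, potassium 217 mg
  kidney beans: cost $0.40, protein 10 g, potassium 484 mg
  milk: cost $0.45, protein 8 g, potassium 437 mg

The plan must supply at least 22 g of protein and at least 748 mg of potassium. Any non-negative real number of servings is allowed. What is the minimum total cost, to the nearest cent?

An LP optimum is at a vertex; with two nutrient constraints at most two foods are used. Check each candidate.
carrots only: max(22/2, 748/217) = 11 servings → $1.65.
kidney beans only: max(22/10, 748/484) = 2.2 servings → $0.88.
milk only: max(22/8, 748/437) = 2.75 servings → $1.24.
carrots + kidney beans: intersection lies outside the first quadrant.
carrots + milk: the both-tight solution has a negative serving — not a feasible corner.
kidney beans + milk: intersection lies outside the first quadrant.
The minimum over all feasible corners is $0.88.

$0.88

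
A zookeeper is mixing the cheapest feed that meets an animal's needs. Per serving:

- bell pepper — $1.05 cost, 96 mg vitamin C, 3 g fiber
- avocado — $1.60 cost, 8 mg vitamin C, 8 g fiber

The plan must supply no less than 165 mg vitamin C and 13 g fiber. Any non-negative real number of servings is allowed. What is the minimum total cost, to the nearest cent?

Check every corner: each single food scaled to meet both minima, and each pair solved so both constraints bind.
bell pepper only: max(165/96, 13/3) = 4.333 servings → $4.55.
avocado only: max(165/8, 13/8) = 20.62 servings → $33.00.
bell pepper + avocado with both tight: 1.634 servings and 1.012 servings → $3.34.
The minimum over all feasible corners is $3.34.

$3.34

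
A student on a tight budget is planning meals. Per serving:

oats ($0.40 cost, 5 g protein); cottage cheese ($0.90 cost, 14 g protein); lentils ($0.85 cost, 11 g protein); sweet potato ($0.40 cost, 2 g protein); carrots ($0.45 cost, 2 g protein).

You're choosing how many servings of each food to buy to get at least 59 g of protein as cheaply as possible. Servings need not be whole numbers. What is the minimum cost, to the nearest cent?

Cost per g of protein: cottage cheese $0.0643, lentils $0.0773, oats $0.0800, sweet potato $0.2000, carrots $0.2250.
With no serving limits, use only cottage cheese: 59 g / 14 g = 4.214 servings × $0.90 = $3.79.

$3.79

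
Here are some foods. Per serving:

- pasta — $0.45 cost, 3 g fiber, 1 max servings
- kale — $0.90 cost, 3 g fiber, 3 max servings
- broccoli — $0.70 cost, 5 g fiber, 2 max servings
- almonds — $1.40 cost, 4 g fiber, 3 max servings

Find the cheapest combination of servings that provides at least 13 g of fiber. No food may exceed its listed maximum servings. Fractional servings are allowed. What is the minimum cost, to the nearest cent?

Cost per g of fiber: broccoli $0.1400, pasta $0.1500, kale $0.3000, almonds $0.3500.
Take 2 servings of broccoli: +10.0 g fiber for $1.40 (total $1.40, still need 3.0 g).
Take 1 serving of pasta: +3.0 g fiber for $0.45 (total $1.85, still need 0.0 g).
Greedy by cheapest-per-g is optimal for a single linear constraint, so the minimum cost is $1.85.

$1.85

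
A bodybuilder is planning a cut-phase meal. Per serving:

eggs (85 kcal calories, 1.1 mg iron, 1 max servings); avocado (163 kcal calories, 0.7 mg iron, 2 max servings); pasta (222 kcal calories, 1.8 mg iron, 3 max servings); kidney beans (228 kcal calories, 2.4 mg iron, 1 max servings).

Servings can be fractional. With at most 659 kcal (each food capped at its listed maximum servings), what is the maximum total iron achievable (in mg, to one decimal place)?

Iron per kcal: eggs 0.01294, kidney beans 0.01053, pasta 0.008108, avocado 0.004294.
Take 1 serving of eggs: uses 85 kcal, +1.1 mg iron (running total 1.1 mg).
Take 1 serving of kidney beans: uses 228 kcal, +2.4 mg iron (running total 3.5 mg).
Take 1.559 servings of pasta: uses 346 kcal, +2.8 mg iron (running total 6.3 mg).
Greedy by best ratio exhausts the calories allowance optimally: 6.3 mg.

6.3 mg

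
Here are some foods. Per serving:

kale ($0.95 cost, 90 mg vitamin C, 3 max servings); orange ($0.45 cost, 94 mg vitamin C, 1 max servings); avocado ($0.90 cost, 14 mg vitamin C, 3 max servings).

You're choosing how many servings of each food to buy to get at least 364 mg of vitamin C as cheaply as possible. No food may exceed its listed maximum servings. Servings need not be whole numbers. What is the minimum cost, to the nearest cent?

Cost per mg of vitamin C: orange $0.0048, kale $0.0106, avocado $0.0643.
Take 1 serving of orange: +94.0 mg vitamin C for $0.45 (total $0.45, still need 270.0 mg).
Take 3 servings of kale: +270.0 mg vitamin C for $2.85 (total $3.30, still need 0.0 mg).
Filling from the cheapest source first is optimal under one linear minimum: $3.30.

$3.30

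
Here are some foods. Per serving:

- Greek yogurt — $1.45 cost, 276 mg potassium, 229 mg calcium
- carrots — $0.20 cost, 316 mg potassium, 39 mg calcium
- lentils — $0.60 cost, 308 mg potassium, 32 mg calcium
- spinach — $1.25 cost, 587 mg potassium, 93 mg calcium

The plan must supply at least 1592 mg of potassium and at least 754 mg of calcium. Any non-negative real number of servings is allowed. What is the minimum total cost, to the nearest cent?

$3.87

Two binding constraints pin down two serving amounts, so the optimal mix uses at most two foods. The candidates are each food alone (scaled to the tighter of potassium/calcium) and each pair with both constraints tight.
Greek yogurt only: max(1592/276, 754/229) = 5.768 servings → $8.36.
carrots only: max(1592/316, 754/39) = 19.33 servings → $3.87.
lentils only: max(1592/308, 754/32) = 23.56 servings → $14.14.
spinach only: max(1592/587, 754/93) = 8.108 servings → $10.13.
Greek yogurt + carrots with both tight: 2.86 servings and 2.54 servings → $4.66.
Greek yogurt + lentils with both tight: 2.938 servings and 2.536 servings → $5.78.
Greek yogurt + spinach with both tight: 2.708 servings and 1.439 servings → $5.73.
carrots + lentils: intersection lies outside the first quadrant.
carrots + spinach: the both-tight solution has a negative serving — not a feasible corner.
lentils + spinach: the both-tight solution has a negative serving — not a feasible corner.
The minimum over all feasible corners is $3.87.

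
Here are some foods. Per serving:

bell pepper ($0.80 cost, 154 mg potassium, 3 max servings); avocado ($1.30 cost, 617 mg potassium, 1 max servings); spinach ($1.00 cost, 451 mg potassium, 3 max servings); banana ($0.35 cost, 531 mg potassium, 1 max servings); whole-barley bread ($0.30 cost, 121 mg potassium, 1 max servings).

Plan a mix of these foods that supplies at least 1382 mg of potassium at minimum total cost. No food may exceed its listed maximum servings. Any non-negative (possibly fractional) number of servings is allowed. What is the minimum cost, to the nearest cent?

Cost per mg of potassium: banana $0.0007, avocado $0.0021, spinach $0.0022, whole-barley bread $0.0025, bell pepper $0.0052.
Take 1 serving of banana: +531.0 mg potassium for $0.35 (total $0.35, still need 851.0 mg).
Take 1 serving of avocado: +617.0 mg potassium for $1.30 (total $1.65, still need 234.0 mg).
Take 0.5188 servings of spinach: +234.0 mg potassium for $0.52 (total $2.17, still need 0.0 mg).
Filling from the cheapest source first is optimal under one linear minimum: $2.17.

$2.17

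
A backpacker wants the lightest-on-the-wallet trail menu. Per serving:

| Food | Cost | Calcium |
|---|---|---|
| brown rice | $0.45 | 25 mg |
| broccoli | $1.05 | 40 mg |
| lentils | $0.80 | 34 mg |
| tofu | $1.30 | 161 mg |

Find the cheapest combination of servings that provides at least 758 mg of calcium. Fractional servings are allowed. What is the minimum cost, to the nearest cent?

$6.12

Cost per mg of calcium: tofu $0.0081, brown rice $0.0180, lentils $0.0235, broccoli $0.0262.
With no serving limits, use only tofu: 758 mg / 161 mg = 4.708 servings × $1.30 = $6.12.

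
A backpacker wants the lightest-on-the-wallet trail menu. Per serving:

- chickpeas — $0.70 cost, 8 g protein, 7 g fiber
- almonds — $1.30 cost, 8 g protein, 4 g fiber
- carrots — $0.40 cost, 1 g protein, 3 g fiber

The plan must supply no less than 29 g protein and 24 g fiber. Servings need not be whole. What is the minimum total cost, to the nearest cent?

$2.54

This is a tiny linear program; its minimum lies at a vertex of the feasible set. List the vertices and price them.
chickpeas only: max(29/8, 24/7) = 3.625 servings → $2.54.
almonds only: max(29/8, 24/4) = 6 servings → $7.80.
carrots only: max(29/1, 24/3) = 29 servings → $11.60.
chickpeas + almonds with both tight: 3.167 servings and 0.4583 servings → $2.81.
chickpeas + carrots with both targets exact would need a negative amount; discard.
almonds + carrots with both tight: 3.15 servings and 3.8 servings → $5.62.
The minimum over all feasible corners is $2.54.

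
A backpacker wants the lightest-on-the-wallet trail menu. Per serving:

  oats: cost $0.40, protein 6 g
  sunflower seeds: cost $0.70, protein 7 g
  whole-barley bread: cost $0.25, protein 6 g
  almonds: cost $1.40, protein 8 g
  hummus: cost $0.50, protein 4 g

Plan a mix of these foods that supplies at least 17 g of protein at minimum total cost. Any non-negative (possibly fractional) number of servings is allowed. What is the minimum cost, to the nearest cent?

Cost per g of protein: whole-barley bread $0.0417, oats $0.0667, sunflower seeds $0.1000, hummus $0.1250, almonds $0.1750.
With no serving limits, use only whole-barley bread: 17 g / 6 g = 2.833 servings × $0.25 = $0.71.

$0.71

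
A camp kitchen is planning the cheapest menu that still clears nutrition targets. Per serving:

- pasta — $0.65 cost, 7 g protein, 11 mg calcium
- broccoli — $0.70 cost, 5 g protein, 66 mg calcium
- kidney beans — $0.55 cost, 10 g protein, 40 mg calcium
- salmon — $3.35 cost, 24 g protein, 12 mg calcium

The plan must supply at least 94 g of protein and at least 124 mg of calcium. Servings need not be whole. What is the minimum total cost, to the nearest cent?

Compare the cost at each extreme point of the feasible region.
pasta only: max(94/7, 124/11) = 13.43 servings → $8.73.
broccoli only: max(94/5, 124/66) = 18.8 servings → $13.16.
kidney beans only: max(94/10, 124/40) = 9.4 servings → $5.17.
salmon only: max(94/24, 124/12) = 10.33 servings → $34.62.
pasta + broccoli: intersection lies outside the first quadrant.
pasta + kidney beans with both targets exact would need a negative amount; discard.
pasta + salmon with both tight: 10.27 servings and 0.9222 servings → $9.76.
broccoli + kidney beans: the both-tight solution has a negative serving — not a feasible corner.
broccoli + salmon with both tight: 1.213 servings and 3.664 servings → $13.12.
kidney beans + salmon with both tight: 2.2 servings and 3 servings → $11.26.
Cheapest feasible corner: $5.17.

$5.17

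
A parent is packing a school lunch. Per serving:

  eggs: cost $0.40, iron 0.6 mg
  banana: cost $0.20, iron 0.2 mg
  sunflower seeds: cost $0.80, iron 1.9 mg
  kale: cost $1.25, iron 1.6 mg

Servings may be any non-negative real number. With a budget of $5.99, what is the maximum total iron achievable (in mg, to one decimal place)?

Iron per dollar: sunflower seeds 2.375, eggs 1.5, kale 1.28, banana 1.
With no serving limits, spend the whole cost allowance on sunflower seeds: $5.99 / $0.80 × 1.9 mg = 14.2 mg.

14.2 mg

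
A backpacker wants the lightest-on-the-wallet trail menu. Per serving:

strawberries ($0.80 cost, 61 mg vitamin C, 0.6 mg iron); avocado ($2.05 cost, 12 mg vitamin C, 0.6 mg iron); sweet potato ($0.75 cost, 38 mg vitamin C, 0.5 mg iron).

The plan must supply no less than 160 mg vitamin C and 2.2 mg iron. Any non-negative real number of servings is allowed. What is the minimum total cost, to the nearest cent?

$2.93

The cheapest plan sits at a corner of the feasible region — with two constraints it uses at most two foods.
strawberries only: max(160/61, 2.2/0.6) = 3.667 servings → $2.93.
avocado only: max(160/12, 2.2/0.6) = 13.33 servings → $27.33.
sweet potato only: max(160/38, 2.2/0.5) = 4.4 servings → $3.30.
strawberries + avocado with both tight: 2.367 servings and 1.299 servings → $4.56.
strawberries + sweet potato with both targets exact would need a negative amount; discard.
avocado + sweet potato with both tight: 0.2143 servings and 4.143 servings → $3.55.
Cheapest feasible corner: $2.93.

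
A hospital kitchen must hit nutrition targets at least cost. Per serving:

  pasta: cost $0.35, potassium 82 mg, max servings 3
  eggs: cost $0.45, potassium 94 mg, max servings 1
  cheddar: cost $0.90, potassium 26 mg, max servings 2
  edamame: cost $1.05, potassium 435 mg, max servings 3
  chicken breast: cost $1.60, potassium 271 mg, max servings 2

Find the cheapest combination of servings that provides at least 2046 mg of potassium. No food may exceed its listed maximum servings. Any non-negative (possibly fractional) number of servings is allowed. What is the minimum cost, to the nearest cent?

Cost per mg of potassium: edamame $0.0024, pasta $0.0043, eggs $0.0048, chicken breast $0.0059, cheddar $0.0346.
Take 3 servings of edamame: +1305.0 mg potassium for $3.15 (total $3.15, still need 741.0 mg).
Take 3 servings of pasta: +246.0 mg potassium for $1.05 (total $4.20, still need 495.0 mg).
Take 1 serving of eggs: +94.0 mg potassium for $0.45 (total $4.65, still need 401.0 mg).
Take 1.48 servings of chicken breast: +401.0 mg potassium for $2.37 (total $7.02, still need 0.0 mg).
Greedy by cheapest-per-mg is optimal for a single linear constraint, so the minimum cost is $7.02.

$7.02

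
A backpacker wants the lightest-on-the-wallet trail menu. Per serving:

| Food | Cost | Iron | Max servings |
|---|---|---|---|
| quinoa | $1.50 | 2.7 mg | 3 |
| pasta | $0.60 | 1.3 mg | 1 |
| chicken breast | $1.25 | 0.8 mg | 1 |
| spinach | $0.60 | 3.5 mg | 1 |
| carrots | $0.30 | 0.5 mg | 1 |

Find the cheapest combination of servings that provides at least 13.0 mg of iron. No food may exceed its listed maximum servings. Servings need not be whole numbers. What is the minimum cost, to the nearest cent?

$5.76

Cost per mg of iron: spinach $0.1714, pasta $0.4615, quinoa $0.5556, carrots $0.6000, chicken breast $1.5625.
Take 1 serving of spinach: +3.5 mg iron for $0.60 (total $0.60, still need 9.5 mg).
Take 1 serving of pasta: +1.3 mg iron for $0.60 (total $1.20, still need 8.2 mg).
Take 3 servings of quinoa: +8.1 mg iron for $4.50 (total $5.70, still need 0.1 mg).
Take 0.2 servings of carrots: +0.1 mg iron for $0.06 (total $5.76, still need 0.0 mg).
Filling from the cheapest source first is optimal under one linear minimum: $5.76.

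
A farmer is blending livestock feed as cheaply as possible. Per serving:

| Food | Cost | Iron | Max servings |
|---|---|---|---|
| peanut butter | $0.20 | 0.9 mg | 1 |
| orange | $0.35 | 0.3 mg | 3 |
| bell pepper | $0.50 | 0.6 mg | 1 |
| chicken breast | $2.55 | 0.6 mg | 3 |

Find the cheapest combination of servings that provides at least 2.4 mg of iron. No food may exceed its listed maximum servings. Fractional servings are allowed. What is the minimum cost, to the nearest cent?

Cost per mg of iron: peanut butter $0.2222, bell pepper $0.8333, orange $1.1667, chicken breast $4.2500.
Take 1 serving of peanut butter: +0.9 mg iron for $0.20 (total $0.20, still need 1.5 mg).
Take 1 serving of bell pepper: +0.6 mg iron for $0.50 (total $0.70, still need 0.9 mg).
Take 3 servings of orange: +0.9 mg iron for $1.05 (total $1.75, still need 0.0 mg).
Greedy by cheapest-per-mg is optimal for a single linear constraint, so the minimum cost is $1.75.

$1.75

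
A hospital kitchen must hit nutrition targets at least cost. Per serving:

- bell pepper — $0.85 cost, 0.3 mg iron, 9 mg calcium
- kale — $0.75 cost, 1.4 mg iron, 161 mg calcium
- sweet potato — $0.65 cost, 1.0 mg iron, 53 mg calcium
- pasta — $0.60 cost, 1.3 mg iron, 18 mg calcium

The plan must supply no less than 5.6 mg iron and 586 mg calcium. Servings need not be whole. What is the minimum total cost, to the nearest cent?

$2.96

The cheapest plan sits at a corner of the feasible region — with two constraints it uses at most two foods.
bell pepper only: max(5.6/0.3, 586/9) = 65.11 servings → $55.34.
kale only: max(5.6/1.4, 586/161) = 4 servings → $3.00.
sweet potato only: max(5.6/1.0, 586/53) = 11.06 servings → $7.19.
pasta only: max(5.6/1.3, 586/18) = 32.56 servings → $19.53.
bell pepper + kale with both tight: 2.275 servings and 3.513 servings → $4.57.
bell pepper + sweet potato with both targets exact would need a negative amount; discard.
bell pepper + pasta with both targets exact would need a negative amount; discard.
kale + sweet potato with both tight: 3.332 servings and 0.9355 servings → $3.11.
kale + pasta with both tight: 3.59 servings and 0.4411 servings → $2.96.
sweet potato + pasta: intersection lies outside the first quadrant.
Cheapest feasible corner: $2.96.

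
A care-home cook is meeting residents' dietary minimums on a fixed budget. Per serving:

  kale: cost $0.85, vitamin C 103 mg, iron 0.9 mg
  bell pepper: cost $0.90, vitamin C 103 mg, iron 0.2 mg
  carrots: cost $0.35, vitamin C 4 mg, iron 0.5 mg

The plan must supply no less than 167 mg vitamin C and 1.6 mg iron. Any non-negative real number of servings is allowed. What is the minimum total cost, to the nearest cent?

$1.47

This is a tiny linear program; its minimum lies at a vertex of the feasible set. List the vertices and price them.
kale only: max(167/103, 1.6/0.9) = 1.778 servings → $1.51.
bell pepper only: max(167/103, 1.6/0.2) = 8 servings → $7.20.
carrots only: max(167/4, 1.6/0.5) = 41.75 servings → $14.61.
kale + bell pepper: intersection lies outside the first quadrant.
kale + carrots with both tight: 1.61 servings and 0.3027 servings → $1.47.
bell pepper + carrots with both tight: 1.521 servings and 2.592 servings → $2.28.
The minimum over all feasible corners is $1.47.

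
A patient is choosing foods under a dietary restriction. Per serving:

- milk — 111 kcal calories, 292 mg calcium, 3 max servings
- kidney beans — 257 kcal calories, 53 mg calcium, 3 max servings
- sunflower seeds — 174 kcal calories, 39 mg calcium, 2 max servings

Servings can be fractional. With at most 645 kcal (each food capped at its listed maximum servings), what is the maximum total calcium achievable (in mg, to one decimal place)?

Calcium per kcal: milk 2.631, sunflower seeds 0.2241, kidney beans 0.2062.
Take 3 servings of milk: uses 333 kcal, +876.0 mg calcium (running total 876.0 mg).
Take 1.793 servings of sunflower seeds: uses 312 kcal, +69.9 mg calcium (running total 945.9 mg).
Filling greedily by calcium-per-kcal is optimal for one linear limit, giving 945.9 mg.

945.9 mg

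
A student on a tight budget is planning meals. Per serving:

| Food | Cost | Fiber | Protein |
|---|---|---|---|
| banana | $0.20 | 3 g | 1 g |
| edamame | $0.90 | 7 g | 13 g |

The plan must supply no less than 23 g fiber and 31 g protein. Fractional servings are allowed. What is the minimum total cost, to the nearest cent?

This is a tiny linear program; its minimum lies at a vertex of the feasible set. List the vertices and price them.
banana only: max(23/3, 31/1) = 31 servings → $6.20.
edamame only: max(23/7, 31/13) = 3.286 servings → $2.96.
banana + edamame with both tight: 2.562 servings and 2.188 servings → $2.48.
So the least-cost plan costs $2.48.

$2.48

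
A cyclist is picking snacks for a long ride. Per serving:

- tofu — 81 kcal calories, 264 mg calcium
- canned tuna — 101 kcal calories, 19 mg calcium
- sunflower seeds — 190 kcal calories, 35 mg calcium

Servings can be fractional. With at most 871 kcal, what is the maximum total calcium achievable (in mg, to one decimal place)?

2838.8 mg

Calcium per kcal: tofu 3.259, canned tuna 0.1881, sunflower seeds 0.1842.
With no serving limits, spend the whole calories allowance on tofu: 871 kcal / 81 kcal × 264 mg = 2838.8 mg.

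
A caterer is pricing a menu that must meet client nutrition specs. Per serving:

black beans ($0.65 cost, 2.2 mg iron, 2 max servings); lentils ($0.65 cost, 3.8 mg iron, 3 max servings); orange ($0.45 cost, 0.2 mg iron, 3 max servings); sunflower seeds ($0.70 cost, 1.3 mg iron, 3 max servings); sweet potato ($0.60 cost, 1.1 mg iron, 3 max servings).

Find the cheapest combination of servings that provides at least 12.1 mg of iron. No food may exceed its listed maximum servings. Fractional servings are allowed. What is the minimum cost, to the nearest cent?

Cost per mg of iron: lentils $0.1711, black beans $0.2955, sunflower seeds $0.5385, sweet potato $0.5455, orange $2.2500.
Take 3 servings of lentils: +11.4 mg iron for $1.95 (total $1.95, still need 0.7 mg).
Take 0.3182 servings of black beans: +0.7 mg iron for $0.21 (total $2.16, still need 0.0 mg).
Filling from the cheapest source first is optimal under one linear minimum: $2.16.

$2.16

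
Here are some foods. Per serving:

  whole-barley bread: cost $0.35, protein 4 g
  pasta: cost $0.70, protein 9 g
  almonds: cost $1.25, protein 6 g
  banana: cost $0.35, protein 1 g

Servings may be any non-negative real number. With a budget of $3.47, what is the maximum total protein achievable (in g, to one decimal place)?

44.6 g

Protein per dollar: pasta 12.86, whole-barley bread 11.43, almonds 4.8, banana 2.857.
With no serving limits, spend the whole cost allowance on pasta: $3.47 / $0.70 × 9 g = 44.6 g.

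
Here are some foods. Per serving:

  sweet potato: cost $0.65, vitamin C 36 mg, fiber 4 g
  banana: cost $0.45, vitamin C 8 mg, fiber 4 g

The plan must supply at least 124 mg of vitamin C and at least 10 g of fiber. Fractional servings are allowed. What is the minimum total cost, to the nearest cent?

Minimising a linear cost over {vitamin C ≥ 124, fiber ≥ 10, servings ≥ 0} — the optimum is at a vertex, using one or two foods.
sweet potato only: max(124/36, 10/4) = 3.444 servings → $2.24.
banana only: max(124/8, 10/4) = 15.5 servings → $6.97.
sweet potato + banana: intersection lies outside the first quadrant.
Cheapest feasible corner: $2.24.

$2.24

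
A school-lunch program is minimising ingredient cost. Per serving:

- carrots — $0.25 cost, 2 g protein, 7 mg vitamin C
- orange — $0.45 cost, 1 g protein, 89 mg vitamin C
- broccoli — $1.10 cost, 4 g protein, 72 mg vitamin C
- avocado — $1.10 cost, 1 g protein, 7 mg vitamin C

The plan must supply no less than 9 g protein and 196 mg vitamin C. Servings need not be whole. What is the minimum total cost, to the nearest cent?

$1.75

Two binding constraints pin down two serving amounts, so the optimal mix uses at most two foods. The candidates are each food alone (scaled to the tighter of protein/vitamin C) and each pair with both constraints tight.
carrots only: max(9/2, 196/7) = 28 servings → $7.00.
orange only: max(9/1, 196/89) = 9 servings → $4.05.
broccoli only: max(9/4, 196/72) = 2.722 servings → $2.99.
avocado only: max(9/1, 196/7) = 28 servings → $30.80.
carrots + orange with both tight: 3.538 servings and 1.924 servings → $1.75.
carrots + broccoli: the both-tight solution has a negative serving — not a feasible corner.
carrots + avocado: intersection lies outside the first quadrant.
orange + broccoli with both tight: 0.4789 servings and 2.13 servings → $2.56.
orange + avocado with both tight: 1.622 servings and 7.378 servings → $8.85.
broccoli + avocado: intersection lies outside the first quadrant.
Cheapest feasible corner: $1.75.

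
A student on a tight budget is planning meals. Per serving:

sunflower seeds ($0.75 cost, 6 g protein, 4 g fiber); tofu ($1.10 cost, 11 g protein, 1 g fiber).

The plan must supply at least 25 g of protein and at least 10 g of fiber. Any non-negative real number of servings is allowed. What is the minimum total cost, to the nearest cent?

$2.84

sunflower seeds only: max(25/6, 10/4) = 4.167 servings → $3.12.
tofu only: max(25/11, 10/1) = 10 servings → $11.00.
sunflower seeds + tofu with both tight: 2.237 servings and 1.053 servings → $2.84.
The minimum over all feasible corners is $2.84.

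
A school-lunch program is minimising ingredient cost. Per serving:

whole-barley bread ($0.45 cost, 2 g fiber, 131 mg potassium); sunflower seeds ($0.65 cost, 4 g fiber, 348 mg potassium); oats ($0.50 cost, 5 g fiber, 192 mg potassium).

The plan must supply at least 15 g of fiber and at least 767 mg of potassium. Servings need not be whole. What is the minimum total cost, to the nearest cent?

The cheapest plan sits at a corner of the feasible region — with two constraints it uses at most two foods.
whole-barley bread only: max(15/2, 767/131) = 7.5 servings → $3.38.
sunflower seeds only: max(15/4, 767/348) = 3.75 servings → $2.44.
oats only: max(15/5, 767/192) = 3.995 servings → $2.00.
whole-barley bread + sunflower seeds: the both-tight solution has a negative serving — not a feasible corner.
whole-barley bread + oats with both tight: 3.524 servings and 1.59 servings → $2.38.
sunflower seeds + oats with both tight: 0.9825 servings and 2.214 servings → $1.75.
Cheapest feasible corner: $1.75.

$1.75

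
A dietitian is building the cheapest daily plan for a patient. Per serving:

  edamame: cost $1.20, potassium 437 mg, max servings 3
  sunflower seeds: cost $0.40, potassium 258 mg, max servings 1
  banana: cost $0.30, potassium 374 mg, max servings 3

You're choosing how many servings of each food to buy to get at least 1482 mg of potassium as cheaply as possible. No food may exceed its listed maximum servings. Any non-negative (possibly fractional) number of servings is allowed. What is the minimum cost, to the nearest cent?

Cost per mg of potassium: banana $0.0008, sunflower seeds $0.0016, edamame $0.0027.
Take 3 servings of banana: +1122.0 mg potassium for $0.90 (total $0.90, still need 360.0 mg).
Take 1 serving of sunflower seeds: +258.0 mg potassium for $0.40 (total $1.30, still need 102.0 mg).
Take 0.2334 servings of edamame: +102.0 mg potassium for $0.28 (total $1.58, still need 0.0 mg).
Greedy by cheapest-per-mg is optimal for a single linear constraint, so the minimum cost is $1.58.

$1.58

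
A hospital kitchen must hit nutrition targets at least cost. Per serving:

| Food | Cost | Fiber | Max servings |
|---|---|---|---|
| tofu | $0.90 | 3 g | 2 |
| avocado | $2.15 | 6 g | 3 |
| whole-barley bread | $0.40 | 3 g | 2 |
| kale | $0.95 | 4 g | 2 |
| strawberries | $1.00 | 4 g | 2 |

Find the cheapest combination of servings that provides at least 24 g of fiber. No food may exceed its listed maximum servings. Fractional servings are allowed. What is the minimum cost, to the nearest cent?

Cost per g of fiber: whole-barley bread $0.1333, kale $0.2375, strawberries $0.2500, tofu $0.3000, avocado $0.3583.
Take 2 servings of whole-barley bread: +6.0 g fiber for $0.80 (total $0.80, still need 18.0 g).
Take 2 servings of kale: +8.0 g fiber for $1.90 (total $2.70, still need 10.0 g).
Take 2 servings of strawberries: +8.0 g fiber for $2.00 (total $4.70, still need 2.0 g).
Take 0.6667 servings of tofu: +2.0 g fiber for $0.60 (total $5.30, still need 0.0 g).
Filling from the cheapest source first is optimal under one linear minimum: $5.30.

$5.30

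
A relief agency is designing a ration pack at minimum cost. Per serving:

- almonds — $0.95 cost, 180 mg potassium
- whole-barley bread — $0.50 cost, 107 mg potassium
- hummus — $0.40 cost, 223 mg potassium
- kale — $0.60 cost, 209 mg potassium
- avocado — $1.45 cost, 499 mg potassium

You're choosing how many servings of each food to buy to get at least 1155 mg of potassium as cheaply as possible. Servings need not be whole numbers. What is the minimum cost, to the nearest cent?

$2.07

Cost per mg of potassium: hummus $0.0018, kale $0.0029, avocado $0.0029, whole-barley bread $0.0047, almonds $0.0053.
With no serving limits, use only hummus: 1155 mg / 223 mg = 5.179 servings × $0.40 = $2.07.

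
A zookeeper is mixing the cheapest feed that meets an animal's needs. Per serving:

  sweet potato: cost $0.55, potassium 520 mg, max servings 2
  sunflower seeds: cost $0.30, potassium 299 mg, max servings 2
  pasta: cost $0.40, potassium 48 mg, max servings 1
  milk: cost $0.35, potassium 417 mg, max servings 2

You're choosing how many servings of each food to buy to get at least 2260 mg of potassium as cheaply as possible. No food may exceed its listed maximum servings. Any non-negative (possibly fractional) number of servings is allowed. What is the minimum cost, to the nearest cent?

Cost per mg of potassium: milk $0.0008, sunflower seeds $0.0010, sweet potato $0.0011, pasta $0.0083.
Take 2 servings of milk: +834.0 mg potassium for $0.70 (total $0.70, still need 1426.0 mg).
Take 2 servings of sunflower seeds: +598.0 mg potassium for $0.60 (total $1.30, still need 828.0 mg).
Take 1.592 servings of sweet potato: +828.0 mg potassium for $0.88 (total $2.18, still need 0.0 mg).
Greedy by cheapest-per-mg is optimal for a single linear constraint, so the minimum cost is $2.18.

$2.18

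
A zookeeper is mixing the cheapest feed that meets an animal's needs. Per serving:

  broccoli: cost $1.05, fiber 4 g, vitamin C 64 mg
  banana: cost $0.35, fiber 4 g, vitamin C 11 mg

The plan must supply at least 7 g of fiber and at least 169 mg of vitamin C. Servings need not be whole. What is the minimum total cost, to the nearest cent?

Check every corner: each single food scaled to meet both minima, and each pair solved so both constraints bind.
broccoli only: max(7/4, 169/64) = 2.641 servings → $2.77.
banana only: max(7/4, 169/11) = 15.36 servings → $5.38.
broccoli + banana: intersection lies outside the first quadrant.
Cheapest feasible corner: $2.77.

$2.77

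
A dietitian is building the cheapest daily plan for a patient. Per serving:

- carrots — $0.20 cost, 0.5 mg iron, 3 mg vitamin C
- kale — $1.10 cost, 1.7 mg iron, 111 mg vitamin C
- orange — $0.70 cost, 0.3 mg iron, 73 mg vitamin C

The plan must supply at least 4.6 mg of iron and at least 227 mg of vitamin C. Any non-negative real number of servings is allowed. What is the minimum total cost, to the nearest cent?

carrots only: max(4.6/0.5, 227/3) = 75.67 servings → $15.13.
kale only: max(4.6/1.7, 227/111) = 2.706 servings → $2.98.
orange only: max(4.6/0.3, 227/73) = 15.33 servings → $10.73.
carrots + kale with both tight: 2.474 servings and 1.978 servings → $2.67.
carrots + orange with both tight: 7.52 servings and 2.801 servings → $3.46.
kale + orange with both targets exact would need a negative amount; discard.
The minimum over all feasible corners is $2.67.

$2.67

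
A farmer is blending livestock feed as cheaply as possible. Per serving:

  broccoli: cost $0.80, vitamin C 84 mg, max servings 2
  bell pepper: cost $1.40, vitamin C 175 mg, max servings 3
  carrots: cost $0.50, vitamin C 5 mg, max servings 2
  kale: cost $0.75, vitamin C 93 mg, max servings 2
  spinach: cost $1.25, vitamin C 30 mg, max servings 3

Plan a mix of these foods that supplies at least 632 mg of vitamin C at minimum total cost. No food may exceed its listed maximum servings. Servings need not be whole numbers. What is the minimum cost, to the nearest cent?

$5.06

Cost per mg of vitamin C: bell pepper $0.0080, kale $0.0081, broccoli $0.0095, spinach $0.0417, carrots $0.1000.
Take 3 servings of bell pepper: +525.0 mg vitamin C for $4.20 (total $4.20, still need 107.0 mg).
Take 1.151 servings of kale: +107.0 mg vitamin C for $0.86 (total $5.06, still need 0.0 mg).
Filling from the cheapest source first is optimal under one linear minimum: $5.06.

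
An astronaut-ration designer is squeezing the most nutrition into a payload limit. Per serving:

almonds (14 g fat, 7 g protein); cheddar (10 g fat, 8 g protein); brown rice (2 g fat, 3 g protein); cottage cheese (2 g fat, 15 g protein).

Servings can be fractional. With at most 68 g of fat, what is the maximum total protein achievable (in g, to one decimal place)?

Protein per g fat: cottage cheese 7.5, brown rice 1.5, cheddar 0.8, almonds 0.5.
With no serving limits, spend the whole fat allowance on cottage cheese: 68 g / 2 g × 15 g = 510.0 g.

510.0 g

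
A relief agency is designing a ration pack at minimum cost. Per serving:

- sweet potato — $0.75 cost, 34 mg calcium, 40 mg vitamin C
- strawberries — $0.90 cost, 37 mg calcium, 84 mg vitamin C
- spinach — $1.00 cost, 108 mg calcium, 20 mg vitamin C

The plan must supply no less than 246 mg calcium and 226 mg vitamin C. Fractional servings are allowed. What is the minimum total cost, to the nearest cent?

$3.58

Minimising a linear cost over {calcium ≥ 246, vitamin C ≥ 226, servings ≥ 0} — the optimum is at a vertex, using one or two foods.
sweet potato only: max(246/34, 226/40) = 7.235 servings → $5.43.
strawberries only: max(246/37, 226/84) = 6.649 servings → $5.98.
spinach only: max(246/108, 226/20) = 11.3 servings → $11.30.
sweet potato + strawberries with both targets exact would need a negative amount; discard.
sweet potato + spinach with both tight: 5.354 servings and 0.5923 servings → $4.61.
strawberries + spinach with both tight: 2.339 servings and 1.476 servings → $3.58.
Cheapest feasible corner: $3.58.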